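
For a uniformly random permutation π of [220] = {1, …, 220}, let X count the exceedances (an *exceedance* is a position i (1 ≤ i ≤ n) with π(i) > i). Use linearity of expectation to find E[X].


Write X = Σ_{i=1}^{220} X_i, where X_i = 1_{π(i) > i}.
For each fixed i, π(i) is uniform over {1, …, 220} (marginal of a uniform permutation), so P[π(i) > i] = (n − i)/n. Summing: Σ_{i=1}^{220} (n − i)/n = (0 + 1 + … + 219)/220 = 220(220 − 1)/(2·220) = (220 − 1)/2.
Hence E[X] = Σ_{i=1}^{220} (220 − i)/220 = 219/2 ≈ 109.500.

E[X] = 219/2 = 109.500.


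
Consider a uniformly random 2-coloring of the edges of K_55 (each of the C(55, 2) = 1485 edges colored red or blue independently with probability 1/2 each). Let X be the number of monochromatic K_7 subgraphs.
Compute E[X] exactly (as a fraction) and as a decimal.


Let X = Σ_S X_S over the C(55, 7) = 202927725 subsets S of size 7, where X_S = 1 if the K_7 on S is monochromatic.
For a fixed S, the K_7 on S has C(7, 2) = 21 edges. P[all 21 edges red] = (1/2)^21, and likewise for blue, so P[monochromatic] = 2·(1/2)^21 = 2^{1 − 21} = 1/1048576.
By linearity of expectation: E[X] = C(55, 7) · 2^{1 − 21} = 202927725 · 1/1048576 = 202927725/1048576.
Numerically: E[X] ≈ 193.527.

E[X] = C(55,7)·2^(1−C(7,2)) = 202927725/1048576 ≈ 193.527.


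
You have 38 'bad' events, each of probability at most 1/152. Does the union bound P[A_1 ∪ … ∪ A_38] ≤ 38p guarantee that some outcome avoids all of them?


Union bound: P[∪_{i=1}^{38} A_i] ≤ Σ_i P[A_i] ≤ 38·p = 38·(1/152) = 1/4.
Numerically: 1/4 ≈ 0.250.
Is 1/4 < 1? YES.
Since P[∪ A_i] ≤ 1/4 < 1, the complement has P[∩ A_i^c] ≥ 1 − 1/4 = 3/4 > 0, so some outcome avoids every A_i.

38·p = 1/4 ≈ 0.250; existence CERTIFIED by the union bound.


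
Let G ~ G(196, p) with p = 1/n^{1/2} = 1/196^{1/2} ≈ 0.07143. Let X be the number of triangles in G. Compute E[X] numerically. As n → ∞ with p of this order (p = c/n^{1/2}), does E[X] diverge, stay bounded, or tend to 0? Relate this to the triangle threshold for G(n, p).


Number of potential triangles: C(196, 3) = 1235780.
Each occurs with probability p³ ≈ (0.07143)³ ≈ 3.644315e-04.
By linearity: E[X] = C(196, 3)·p³ ≈ 1235780 · 3.644315e-04 ≈ 450.3571.
Since α = 1/2 < 1, p = c/n^{1/2} ≫ 1/n is above the triangle threshold p ~ 1/n. Asymptotically E[X] ~ (c³/6)·n^{3(1−α)} = (1³/6)·n^{1.5} → ∞; triangles are abundant w.h.p.

E[X] ≈ 450.3571; in regime p = Θ(1/n^{1/2}) E[X] diverges (above the triangle threshold p ~ 1/n).


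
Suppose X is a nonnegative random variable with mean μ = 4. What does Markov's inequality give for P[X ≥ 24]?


μ = E[X] = 4, a = 24.
Markov: P[X ≥ 24] ≤ μ/a = (4)/24 = 1/6.
Numerically: ≈ 0.16667.
(Since a = 24 > μ = 4.00000, the bound 1/6 is < 1 and informative.)

P[X ≥ 24] ≤ 1/6 ≈ 0.16667.


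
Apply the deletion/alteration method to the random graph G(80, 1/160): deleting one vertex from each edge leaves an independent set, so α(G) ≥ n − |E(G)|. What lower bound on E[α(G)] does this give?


E[|E(G)|] = C(80, 2)·p = 3160 · (1/160) = 79/4.
E[α(G)] ≥ n − E[|E(G)|] = 80 − 79/4 = 241/4.
Numerically: ≈ 60.250.
(This is only a lower bound; the true E[α(G)] may be larger.)

E[α(G)] ≥ 241/4 ≈ 60.250.


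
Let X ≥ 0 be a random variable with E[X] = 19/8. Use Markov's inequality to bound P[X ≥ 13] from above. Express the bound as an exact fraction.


μ = E[X] = 19/8, a = 13.
Markov: P[X ≥ 13] ≤ μ/a = (19/8)/13 = 19/104.
Numerically: ≈ 0.1827.
(Since a = 13 > μ = 2.3750, the bound 19/104 is < 1 and informative.)

P[X ≥ 13] ≤ 19/104 ≈ 0.1827.


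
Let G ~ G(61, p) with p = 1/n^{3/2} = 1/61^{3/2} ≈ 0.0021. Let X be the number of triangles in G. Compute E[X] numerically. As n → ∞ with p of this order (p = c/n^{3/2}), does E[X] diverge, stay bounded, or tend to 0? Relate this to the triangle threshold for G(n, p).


Number of potential triangles: C(61, 3) = 35990.
Each occurs with probability p³ ≈ (0.0021)³ ≈ 9.24732e-09.
By linearity: E[X] = C(61, 3)·p³ ≈ 35990 · 9.24732e-09 ≈ 0.000.
Since α = 3/2 > 1, p = c/n^{3/2} = o(1/n) is below the triangle threshold p ~ 1/n. Asymptotically E[X] ~ (c³/6)·n^{3(1−α)} = (1³/6)·n^{-1.5} → 0, so by Markov's inequality G has no triangles w.h.p.

E[X] ≈ 0.000; in regime p = Θ(1/n^{3/2}) E[X] tends to 0 (below the triangle threshold p ~ 1/n).


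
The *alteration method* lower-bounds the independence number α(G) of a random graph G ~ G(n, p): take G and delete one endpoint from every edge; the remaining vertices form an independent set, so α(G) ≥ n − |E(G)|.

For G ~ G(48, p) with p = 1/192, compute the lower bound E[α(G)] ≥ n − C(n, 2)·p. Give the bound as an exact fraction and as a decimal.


E[|E(G)|] = C(48, 2)·p = 1128 · (1/192) = 47/8.
E[α(G)] ≥ n − E[|E(G)|] = 48 − 47/8 = 337/8.
Numerically: ≈ 42.1250.
(This is only a lower bound; the true E[α(G)] may be larger.)

E[α(G)] ≥ 337/8 ≈ 42.1250.


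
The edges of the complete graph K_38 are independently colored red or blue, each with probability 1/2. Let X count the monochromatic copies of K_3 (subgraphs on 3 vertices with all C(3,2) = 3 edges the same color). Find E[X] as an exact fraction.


Let X = Σ_S X_S over the C(38, 3) = 8436 subsets S of size 3, where X_S = 1 if the K_3 on S is monochromatic.
For a fixed S, the K_3 on S has C(3, 2) = 3 edges. P[all 3 edges red] = (1/2)^3, and likewise for blue, so P[monochromatic] = 2·(1/2)^3 = 2^{1 − 3} = 1/4.
By linearity of expectation: E[X] = C(38, 3) · 2^{1 − 3} = 8436 · 1/4 = 2109.
Numerically: E[X] ≈ 2109.000000.

E[X] = C(38,3)·2^(1−C(3,2)) = 2109 ≈ 2109.000000.


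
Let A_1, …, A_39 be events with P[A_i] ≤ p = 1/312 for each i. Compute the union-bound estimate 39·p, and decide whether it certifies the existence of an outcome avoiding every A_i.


Union bound: P[∪_{i=1}^{39} A_i] ≤ Σ_i P[A_i] ≤ 39·p = 39·(1/312) = 1/8.
Numerically: 1/8 ≈ 0.12500.
Is 1/8 < 1? YES.
Since P[∪ A_i] ≤ 1/8 < 1, the complement has P[∩ A_i^c] ≥ 1 − 1/8 = 7/8 > 0, so some outcome avoids every A_i.

39·p = 1/8 ≈ 0.12500; existence CERTIFIED by the union bound.


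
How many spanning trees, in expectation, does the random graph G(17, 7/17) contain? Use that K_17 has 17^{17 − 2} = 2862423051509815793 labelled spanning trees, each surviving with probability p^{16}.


K_17 has 17^{17 − 2} = 2862423051509815793 labelled spanning trees.
For each such spanning tree H, let X_H = 1 if all 16 edges of H are present in G. Then P[X_H = 1] = p^{16} = (7/17)^{16} = 33232930569601/48661191875666868481.
Summing the indicators: E[X] = Σ_H E[X_H] = 2862423051509815793 · p^{16} = 2862423051509815793 · 33232930569601/48661191875666868481 = 33232930569601/17.
Numerically: E[X] ≈ 1.955e+12.

E[X] = 2862423051509815793 · (7/17)^{16} = 33232930569601/17 ≈ 1.955e+12.


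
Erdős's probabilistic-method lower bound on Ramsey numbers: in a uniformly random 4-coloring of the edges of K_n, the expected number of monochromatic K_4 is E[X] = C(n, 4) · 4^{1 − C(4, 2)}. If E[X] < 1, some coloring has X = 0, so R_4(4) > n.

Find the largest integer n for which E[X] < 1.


We need C(n, 4) · 4^{1 − 6} < 1, i.e. C(n, 4) < 4^{6 − 1} = 1024.
Check values of n near the boundary:
  n = 8: C(8, 4) = 70; 70 < 1024? YES
  n = 9: C(9, 4) = 126; 126 < 1024? YES
  n = 10: C(10, 4) = 210; 210 < 1024? YES
  n = 11: C(11, 4) = 330; 330 < 1024? YES
  n = 12: C(12, 4) = 495; 495 < 1024? YES
  n = 13: C(13, 4) = 715; 715 < 1024? YES
  n = 14: C(14, 4) = 1001; 1001 < 1024? YES
  n = 15: C(15, 4) = 1365; 1365 < 1024? NO
  n = 16: C(16, 4) = 1820; 1820 < 1024? NO
The largest n with C(n, 4) < 1024 is n = 14 (where E[X] = 1001/1024 ≈ 0.977539). Hence R_4(4) > 14, i.e. R_4(4) ≥ 15.

Largest n = 14; hence R_4(4) > 14.


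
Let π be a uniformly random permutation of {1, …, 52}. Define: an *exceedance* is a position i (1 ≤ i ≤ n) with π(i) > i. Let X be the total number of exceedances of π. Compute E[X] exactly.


Write X = Σ_{i=1}^{52} X_i, where X_i = 1_{π(i) > i}.
For each fixed i, π(i) is uniform over {1, …, 52} (marginal of a uniform permutation), so P[π(i) > i] = (n − i)/n. Summing: Σ_{i=1}^{52} (n − i)/n = (0 + 1 + … + 51)/52 = 52(52 − 1)/(2·52) = (52 − 1)/2.
Hence E[X] = Σ_{i=1}^{52} (52 − i)/52 = 51/2 ≈ 25.500.

E[X] = 51/2 = 25.500.


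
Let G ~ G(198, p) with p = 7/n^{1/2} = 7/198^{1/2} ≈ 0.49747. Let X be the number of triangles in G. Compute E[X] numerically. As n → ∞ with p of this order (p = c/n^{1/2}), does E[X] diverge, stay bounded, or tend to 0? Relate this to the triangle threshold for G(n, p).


Number of potential triangles: C(198, 3) = 1274196.
Each occurs with probability p³ ≈ (0.49747)³ ≈ 1.2311085e-01.
By linearity: E[X] = C(198, 3)·p³ ≈ 1274196 · 1.2311085e-01 ≈ 156867.35436.
Since α = 1/2 < 1, p = c/n^{1/2} ≫ 1/n is above the triangle threshold p ~ 1/n. Asymptotically E[X] ~ (c³/6)·n^{3(1−α)} = (7³/6)·n^{1.5} → ∞; triangles are abundant w.h.p.

E[X] ≈ 156867.35436; in regime p = Θ(1/n^{1/2}) E[X] diverges (above the triangle threshold p ~ 1/n).


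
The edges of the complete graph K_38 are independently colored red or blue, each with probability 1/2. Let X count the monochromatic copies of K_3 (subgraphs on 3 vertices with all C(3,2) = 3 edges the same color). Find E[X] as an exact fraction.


Let X = Σ_S X_S over the C(38, 3) = 8436 subsets S of size 3, where X_S = 1 if the K_3 on S is monochromatic.
For a fixed S, the K_3 on S has C(3, 2) = 3 edges. P[all 3 edges red] = (1/2)^3, and likewise for blue, so P[monochromatic] = 2·(1/2)^3 = 2^{1 − 3} = 1/4.
By linearity: E[X] = C(38, 3) · 2^{1 − 3} = 8436 · 1/4 = 2109.
Numerically: E[X] ≈ 2109.000.

E[X] = C(38,3)·2^(1−C(3,2)) = 2109 ≈ 2109.000.


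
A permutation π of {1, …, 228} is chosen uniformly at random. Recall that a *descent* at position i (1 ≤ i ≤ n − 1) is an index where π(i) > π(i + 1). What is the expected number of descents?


Write X = Σ X_I over i = 1, …, 227, with X_I the indicator of one descent.
There are 227 indicators.
For each fixed i, the pair (π(i), π(i+1)) is a uniformly random ordered pair of distinct values from {1, …, 228}; by symmetry P[π(i) > π(i+1)] = 1/2.
By linearity: E[X] = 227 · (1/2) = (228 − 1) · (1/2) = 227/2 ≈ 113.5000.

E[X] = 227/2 = 113.5000.


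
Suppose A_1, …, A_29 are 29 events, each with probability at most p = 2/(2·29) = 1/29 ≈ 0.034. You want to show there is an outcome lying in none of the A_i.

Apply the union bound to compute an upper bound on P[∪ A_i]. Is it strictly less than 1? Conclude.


Union bound: P[∪_{i=1}^{29} A_i] ≤ Σ_i P[A_i] ≤ 29·p = 29·(1/29) = 1.
Numerically: 1 ≈ 1.000.
Is 1 < 1? NO.
Since the bound 1 is ≥ 1, the union bound is uninformative here; it does NOT by itself certify existence.

29·p = 1 ≈ 1.000; existence NOT certified by the union bound.


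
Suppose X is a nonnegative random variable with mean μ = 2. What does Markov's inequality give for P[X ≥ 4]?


μ = E[X] = 2, a = 4.
Markov: P[X ≥ 4] ≤ μ/a = (2)/4 = 1/2.
Numerically: ≈ 0.5000.
(Since a = 4 > μ = 2.0000, the bound 1/2 is < 1 and informative.)

P[X ≥ 4] ≤ 1/2 ≈ 0.5000.


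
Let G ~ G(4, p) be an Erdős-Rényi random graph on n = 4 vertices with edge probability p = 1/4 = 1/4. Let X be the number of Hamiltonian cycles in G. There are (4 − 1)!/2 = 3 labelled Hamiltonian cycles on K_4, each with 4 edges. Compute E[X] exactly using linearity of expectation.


K_4 has (4 − 1)!/2 = 3 labelled Hamiltonian cycles.
For each such Hamiltonian cycle H, let X_H = 1 if all 4 edges of H are present in G. Then P[X_H = 1] = p^{4} = (1/4)^{4} = 1/256.
By linearity of expectation: E[X] = Σ_H E[X_H] = 3 · p^{4} = 3 · 1/256 = 3/256.
Numerically: E[X] ≈ 0.0117.

E[X] = 3 · (1/4)^{4} = 3/256 ≈ 0.0117.


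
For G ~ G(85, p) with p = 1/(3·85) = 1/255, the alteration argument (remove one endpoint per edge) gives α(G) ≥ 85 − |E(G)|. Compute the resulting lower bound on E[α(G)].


E[|E(G)|] = C(85, 2)·p = 3570 · (1/255) = 14.
E[α(G)] ≥ n − E[|E(G)|] = 85 − 14 = 71.
Numerically: ≈ 71.000.
(This is only a lower bound; the true E[α(G)] may be larger.)

E[α(G)] ≥ 71 ≈ 71.000.


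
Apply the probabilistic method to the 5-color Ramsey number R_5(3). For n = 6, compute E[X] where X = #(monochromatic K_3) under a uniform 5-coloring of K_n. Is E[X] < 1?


E[X] = C(6, 3) · 5^{1 − 3} = 20 · 5^{−2} = 20/25.
As a reduced fraction: E[X] = 4/5 ≈ 0.8000.
Is E[X] < 1? YES.
Since E[X] < 1, there exists a 5-coloring of K_{6} with no monochromatic K_3; hence R_5(3) > 6.

E[X] = 4/5 ≈ 0.8000; E[X] < 1, so R_5(3) > 6.


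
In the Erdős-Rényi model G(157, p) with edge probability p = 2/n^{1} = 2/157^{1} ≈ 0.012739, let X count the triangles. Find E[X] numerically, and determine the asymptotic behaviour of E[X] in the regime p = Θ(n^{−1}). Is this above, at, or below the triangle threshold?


Number of potential triangles: C(157, 3) = 632710.
Each occurs with probability p³ ≈ (0.012739)³ ≈ 2.0672406e-06.
By linearity: E[X] = C(157, 3)·p³ ≈ 632710 · 2.0672406e-06 ≈ 1.30796.
Here α = 1, so p = 2/n is exactly at the triangle threshold p ~ 1/n. Asymptotically E[X] → c³/6 = 2³/6 = 4/3 ≈ 1.33333, a bounded constant. In this regime the triangle count is asymptotically Poisson(c³/6).

E[X] ≈ 1.30796; in regime p = Θ(1/n^{1}) E[X] stays bounded (at the triangle threshold p ~ 1/n).


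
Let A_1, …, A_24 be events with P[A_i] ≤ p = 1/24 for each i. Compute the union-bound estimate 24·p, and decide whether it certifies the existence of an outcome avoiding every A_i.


Union bound: P[∪_{i=1}^{24} A_i] ≤ Σ_i P[A_i] ≤ 24·p = 24·(1/24) = 1.
Numerically: 1 ≈ 1.0000000.
Is 1 < 1? NO.
Since the bound 1 is ≥ 1, the union bound is uninformative here; it does NOT by itself certify existence.

24·p = 1 ≈ 1.0000000; existence NOT certified by the union bound.


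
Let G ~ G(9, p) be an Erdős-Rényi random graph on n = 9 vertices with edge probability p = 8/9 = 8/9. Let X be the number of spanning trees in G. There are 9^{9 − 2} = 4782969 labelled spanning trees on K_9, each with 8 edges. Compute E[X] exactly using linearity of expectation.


K_9 has 9^{9 − 2} = 4782969 labelled spanning trees.
For each such spanning tree H, let X_H = 1 if all 8 edges of H are present in G. Then P[X_H = 1] = p^{8} = (8/9)^{8} = 16777216/43046721.
Summing the indicators: E[X] = Σ_H E[X_H] = 4782969 · p^{8} = 4782969 · 16777216/43046721 = 16777216/9.
Numerically: E[X] ≈ 1.864e+06.

E[X] = 4782969 · (8/9)^{8} = 16777216/9 ≈ 1.864e+06.


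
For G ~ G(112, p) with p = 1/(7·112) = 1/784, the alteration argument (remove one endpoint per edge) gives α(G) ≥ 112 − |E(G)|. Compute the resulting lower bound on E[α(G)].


E[|E(G)|] = C(112, 2)·p = 6216 · (1/784) = 111/14.
E[α(G)] ≥ n − E[|E(G)|] = 112 − 111/14 = 1457/14.
Numerically: ≈ 104.071.
(This is only a lower bound; the true E[α(G)] may be larger.)

E[α(G)] ≥ 1457/14 ≈ 104.071.


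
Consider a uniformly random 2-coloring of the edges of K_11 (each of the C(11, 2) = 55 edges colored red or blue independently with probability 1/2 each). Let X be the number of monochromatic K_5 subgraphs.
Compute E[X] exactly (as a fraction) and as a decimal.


Let X = Σ_S X_S over the C(11, 5) = 462 subsets S of size 5, where X_S = 1 if the K_5 on S is monochromatic.
For a fixed S, the K_5 on S has C(5, 2) = 10 edges. P[all 10 edges red] = (1/2)^10, and likewise for blue, so P[monochromatic] = 2·(1/2)^10 = 2^{1 − 10} = 1/512.
Summing: E[X] = C(11, 5) · 2^{1 − 10} = 462 · 1/512 = 231/256.
Numerically: E[X] ≈ 0.902.

E[X] = C(11,5)·2^(1−C(5,2)) = 231/256 ≈ 0.902.


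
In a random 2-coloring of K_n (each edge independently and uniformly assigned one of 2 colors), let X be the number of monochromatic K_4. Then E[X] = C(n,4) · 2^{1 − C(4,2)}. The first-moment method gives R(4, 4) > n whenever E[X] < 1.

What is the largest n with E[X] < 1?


We need C(n, 4) · 2^{1 − 6} < 1, i.e. C(n, 4) < 2^{6 − 1} = 32.
Check values of n near the boundary:
  n = 4: C(4, 4) = 1; 1 < 32? YES
  n = 5: C(5, 4) = 5; 5 < 32? YES
  n = 6: C(6, 4) = 15; 15 < 32? YES
  n = 7: C(7, 4) = 35; 35 < 32? NO
The largest n with C(n, 4) < 32 is n = 6 (where E[X] = 15/32 ≈ 0.468750). Hence R(4, 4) > 6, i.e. R(4, 4) ≥ 7.

Largest n = 6; hence R(4, 4) > 6.


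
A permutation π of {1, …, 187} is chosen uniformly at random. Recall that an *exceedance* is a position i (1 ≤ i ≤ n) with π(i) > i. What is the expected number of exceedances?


Write X = Σ_{i=1}^{187} X_i, where X_i = 1_{π(i) > i}.
For each fixed i, π(i) is uniform over {1, …, 187} (marginal of a uniform permutation), so P[π(i) > i] = (n − i)/n. Summing: Σ_{i=1}^{187} (n − i)/n = (0 + 1 + … + 186)/187 = 187(187 − 1)/(2·187) = (187 − 1)/2.
Hence E[X] = Σ_{i=1}^{187} (187 − i)/187 = 93 ≈ 93.000000.

E[X] = 93 = 93.000000.


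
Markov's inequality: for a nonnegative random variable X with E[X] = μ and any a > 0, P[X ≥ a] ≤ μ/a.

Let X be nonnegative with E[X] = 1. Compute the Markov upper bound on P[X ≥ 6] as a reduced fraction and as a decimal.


μ = E[X] = 1, a = 6.
Markov: P[X ≥ 6] ≤ μ/a = (1)/6 = 1/6.
Numerically: ≈ 0.166667.
(Since a = 6 > μ = 1.000000, the bound 1/6 is < 1 and informative.)

P[X ≥ 6] ≤ 1/6 ≈ 0.166667.


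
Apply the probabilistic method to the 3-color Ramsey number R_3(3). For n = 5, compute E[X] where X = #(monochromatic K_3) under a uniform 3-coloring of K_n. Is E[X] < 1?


E[X] = C(5, 3) · 3^{1 − 3} = 10 · 3^{−2} = 10/9.
As a reduced fraction: E[X] = 10/9 ≈ 1.1111.
Is E[X] < 1? NO.
Since E[X] ≥ 1, the first-moment bound is inconclusive at n = 5; it does NOT by itself certify R_3(3) > 5.

E[X] = 10/9 ≈ 1.1111; E[X] ≥ 1; first-moment method inconclusive here.


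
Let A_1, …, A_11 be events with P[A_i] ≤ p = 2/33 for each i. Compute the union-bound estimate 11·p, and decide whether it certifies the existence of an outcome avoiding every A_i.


Union bound: P[∪_{i=1}^{11} A_i] ≤ Σ_i P[A_i] ≤ 11·p = 11·(2/33) = 2/3.
Numerically: 2/3 ≈ 0.6666667.
Is 2/3 < 1? YES.
Since P[∪ A_i] ≤ 2/3 < 1, the complement has P[∩ A_i^c] ≥ 1 − 2/3 = 1/3 > 0, so some outcome avoids every A_i.

11·p = 2/3 ≈ 0.6666667; existence CERTIFIED by the union bound.


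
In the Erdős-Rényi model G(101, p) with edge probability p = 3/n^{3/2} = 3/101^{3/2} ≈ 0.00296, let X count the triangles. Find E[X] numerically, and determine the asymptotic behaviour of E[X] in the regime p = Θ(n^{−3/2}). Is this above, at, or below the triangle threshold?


Number of potential triangles: C(101, 3) = 166650.
Each occurs with probability p³ ≈ (0.00296)³ ≈ 2.58177e-08.
By linearity: E[X] = C(101, 3)·p³ ≈ 166650 · 2.58177e-08 ≈ 0.004.
Since α = 3/2 > 1, p = c/n^{3/2} = o(1/n) is below the triangle threshold p ~ 1/n. Asymptotically E[X] ~ (c³/6)·n^{3(1−α)} = (3³/6)·n^{-1.5} → 0, so by Markov's inequality G has no triangles w.h.p.

E[X] ≈ 0.004; in regime p = Θ(1/n^{3/2}) E[X] tends to 0 (below the triangle threshold p ~ 1/n).


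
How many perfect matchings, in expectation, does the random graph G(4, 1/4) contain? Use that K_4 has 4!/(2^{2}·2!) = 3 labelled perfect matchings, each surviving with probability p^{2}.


K_4 has 4!/(2^{2}·2!) = 3 labelled perfect matchings.
For each such perfect matching H, let X_H = 1 if all 2 edges of H are present in G. Then P[X_H = 1] = p^{2} = (1/4)^{2} = 1/16.
By linearity: E[X] = Σ_H E[X_H] = 3 · p^{2} = 3 · 1/16 = 3/16.
Numerically: E[X] ≈ 0.1875.

E[X] = 3 · (1/4)^{2} = 3/16 ≈ 0.1875.


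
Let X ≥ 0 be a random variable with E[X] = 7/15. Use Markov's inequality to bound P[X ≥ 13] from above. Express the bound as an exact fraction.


μ = E[X] = 7/15, a = 13.
Markov: P[X ≥ 13] ≤ μ/a = (7/15)/13 = 7/195.
Numerically: ≈ 0.035897.
(Since a = 13 > μ = 0.466667, the bound 7/195 is < 1 and informative.)

P[X ≥ 13] ≤ 7/195 ≈ 0.035897.


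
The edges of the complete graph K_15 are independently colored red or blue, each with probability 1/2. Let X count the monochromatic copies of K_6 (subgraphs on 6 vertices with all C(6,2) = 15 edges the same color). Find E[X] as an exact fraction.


Let X = Σ_S X_S over the C(15, 6) = 5005 subsets S of size 6, where X_S = 1 if the K_6 on S is monochromatic.
For a fixed S, the K_6 on S has C(6, 2) = 15 edges. P[all 15 edges red] = (1/2)^15, and likewise for blue, so P[monochromatic] = 2·(1/2)^15 = 2^{1 − 15} = 1/16384.
By linearity of expectation: E[X] = C(15, 6) · 2^{1 − 15} = 5005 · 1/16384 = 5005/16384.
Numerically: E[X] ≈ 0.30548.

E[X] = C(15,6)·2^(1−C(6,2)) = 5005/16384 ≈ 0.30548.


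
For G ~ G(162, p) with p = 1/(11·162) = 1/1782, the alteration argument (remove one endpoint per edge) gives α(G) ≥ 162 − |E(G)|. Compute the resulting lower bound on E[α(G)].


E[|E(G)|] = C(162, 2)·p = 13041 · (1/1782) = 161/22.
E[α(G)] ≥ n − E[|E(G)|] = 162 − 161/22 = 3403/22.
Numerically: ≈ 154.681818.
(This is only a lower bound; the true E[α(G)] may be larger.)

E[α(G)] ≥ 3403/22 ≈ 154.681818.


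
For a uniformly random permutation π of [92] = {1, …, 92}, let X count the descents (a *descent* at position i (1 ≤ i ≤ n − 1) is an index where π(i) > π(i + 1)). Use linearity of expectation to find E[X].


Write X = Σ X_I over i = 1, …, 91, with X_I the indicator of one descent.
There are 91 indicators.
For each fixed i, the pair (π(i), π(i+1)) is a uniformly random ordered pair of distinct values from {1, …, 92}; by symmetry P[π(i) > π(i+1)] = 1/2.
By linearity: E[X] = 91 · (1/2) = (92 − 1) · (1/2) = 91/2 ≈ 45.50000.

E[X] = 91/2 = 45.50000.


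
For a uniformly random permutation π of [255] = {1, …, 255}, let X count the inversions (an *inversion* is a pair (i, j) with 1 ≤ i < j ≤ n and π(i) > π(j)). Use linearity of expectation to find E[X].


Write X = Σ X_I over the C(255, 2) = 32385 pairs i < j, with X_I the indicator of one inversion.
There are 32385 indicators.
For each fixed pair i < j, the values π(i) and π(j) are two distinct elements of {1, …, 255} in uniformly random order; by symmetry P[π(i) > π(j)] = 1/2.
By linearity: E[X] = 32385 · (1/2) = C(255, 2) · (1/2) = 32385/2 = 32385/2 ≈ 16192.500000.

E[X] = 32385/2 = 16192.500000.


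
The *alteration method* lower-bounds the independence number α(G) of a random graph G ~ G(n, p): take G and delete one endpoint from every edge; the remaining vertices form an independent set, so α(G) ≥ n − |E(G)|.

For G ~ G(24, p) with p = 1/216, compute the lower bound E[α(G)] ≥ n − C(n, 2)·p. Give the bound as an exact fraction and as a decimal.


E[|E(G)|] = C(24, 2)·p = 276 · (1/216) = 23/18.
E[α(G)] ≥ n − E[|E(G)|] = 24 − 23/18 = 409/18.
Numerically: ≈ 22.7222.
(This is only a lower bound; the true E[α(G)] may be larger.)

E[α(G)] ≥ 409/18 ≈ 22.7222.


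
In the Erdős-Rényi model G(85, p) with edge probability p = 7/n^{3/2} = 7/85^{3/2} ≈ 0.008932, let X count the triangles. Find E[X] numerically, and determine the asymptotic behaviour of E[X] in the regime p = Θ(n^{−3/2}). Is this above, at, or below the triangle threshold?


Number of potential triangles: C(85, 3) = 98770.
Each occurs with probability p³ ≈ (0.008932)³ ≈ 7.127036e-07.
By linearity: E[X] = C(85, 3)·p³ ≈ 98770 · 7.127036e-07 ≈ 0.0704.
Since α = 3/2 > 1, p = c/n^{3/2} = o(1/n) is below the triangle threshold p ~ 1/n. Asymptotically E[X] ~ (c³/6)·n^{3(1−α)} = (7³/6)·n^{-1.5} → 0, so by Markov's inequality G has no triangles w.h.p.

E[X] ≈ 0.0704; in regime p = Θ(1/n^{3/2}) E[X] tends to 0 (below the triangle threshold p ~ 1/n).


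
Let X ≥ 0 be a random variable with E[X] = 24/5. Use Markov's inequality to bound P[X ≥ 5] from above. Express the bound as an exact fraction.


μ = E[X] = 24/5, a = 5.
Markov: P[X ≥ 5] ≤ μ/a = (24/5)/5 = 24/25.
Numerically: ≈ 0.960.
(Since a = 5 > μ = 4.800, the bound 24/25 is < 1 and informative.)

P[X ≥ 5] ≤ 24/25 ≈ 0.960.


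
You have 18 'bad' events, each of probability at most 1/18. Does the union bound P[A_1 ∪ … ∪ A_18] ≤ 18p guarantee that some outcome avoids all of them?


Union bound: P[∪_{i=1}^{18} A_i] ≤ Σ_i P[A_i] ≤ 18·p = 18·(1/18) = 1.
Numerically: 1 ≈ 1.000000.
Is 1 < 1? NO.
Since the bound 1 is ≥ 1, the union bound is uninformative here; it does NOT by itself certify existence.

18·p = 1 ≈ 1.000000; existence NOT certified by the union bound.


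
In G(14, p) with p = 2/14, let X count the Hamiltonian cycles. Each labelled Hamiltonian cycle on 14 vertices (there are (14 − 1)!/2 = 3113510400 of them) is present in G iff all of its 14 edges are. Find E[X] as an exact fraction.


K_14 has (14 − 1)!/2 = 3113510400 labelled Hamiltonian cycles.
For each such Hamiltonian cycle H, let X_H = 1 if all 14 edges of H are present in G. Then P[X_H = 1] = p^{14} = (1/7)^{14} = 1/678223072849.
By linearity: E[X] = Σ_H E[X_H] = 3113510400 · p^{14} = 3113510400 · 1/678223072849 = 444787200/96889010407.
Numerically: E[X] ≈ 0.0045907.

E[X] = 3113510400 · (1/7)^{14} = 444787200/96889010407 ≈ 0.0045907.


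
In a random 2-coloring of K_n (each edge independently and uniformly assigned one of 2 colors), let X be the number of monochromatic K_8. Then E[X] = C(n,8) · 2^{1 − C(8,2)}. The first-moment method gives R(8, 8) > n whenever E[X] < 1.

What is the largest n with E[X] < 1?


We need C(n, 8) · 2^{1 − 28} < 1, i.e. C(n, 8) < 2^{28 − 1} = 134217728.
Check values of n near the boundary:
  n = 40: C(40, 8) = 76904685; 76904685 < 134217728? YES
  n = 41: C(41, 8) = 95548245; 95548245 < 134217728? YES
  n = 42: C(42, 8) = 118030185; 118030185 < 134217728? YES
  n = 43: C(43, 8) = 145008513; 145008513 < 134217728? NO
  n = 44: C(44, 8) = 177232627; 177232627 < 134217728? NO
  n = 45: C(45, 8) = 215553195; 215553195 < 134217728? NO
The largest n with C(n, 8) < 134217728 is n = 42 (where E[X] = 118030185/134217728 ≈ 0.8793934). Hence R(8, 8) > 42, i.e. R(8, 8) ≥ 43.

Largest n = 42; hence R(8, 8) > 42.


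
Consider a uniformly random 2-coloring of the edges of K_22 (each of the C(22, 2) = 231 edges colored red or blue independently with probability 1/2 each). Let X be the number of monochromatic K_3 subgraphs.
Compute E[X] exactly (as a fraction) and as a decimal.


Let X = Σ_S X_S over the C(22, 3) = 1540 subsets S of size 3, where X_S = 1 if the K_3 on S is monochromatic.
For a fixed S, the K_3 on S has C(3, 2) = 3 edges. P[all 3 edges red] = (1/2)^3, and likewise for blue, so P[monochromatic] = 2·(1/2)^3 = 2^{1 − 3} = 1/4.
By linearity of expectation: E[X] = C(22, 3) · 2^{1 − 3} = 1540 · 1/4 = 385.
Numerically: E[X] ≈ 385.000000.

E[X] = C(22,3)·2^(1−C(3,2)) = 385 ≈ 385.000000.


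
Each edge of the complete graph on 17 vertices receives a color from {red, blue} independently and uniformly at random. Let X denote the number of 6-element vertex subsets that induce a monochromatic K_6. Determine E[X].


Let X = Σ_S X_S over the C(17, 6) = 12376 subsets S of size 6, where X_S = 1 if the K_6 on S is monochromatic.
For a fixed S, the K_6 on S has C(6, 2) = 15 edges. P[all 15 edges red] = (1/2)^15, and likewise for blue, so P[monochromatic] = 2·(1/2)^15 = 2^{1 − 15} = 1/16384.
By linearity: E[X] = C(17, 6) · 2^{1 − 15} = 12376 · 1/16384 = 1547/2048.
Numerically: E[X] ≈ 0.755371.

E[X] = C(17,6)·2^(1−C(6,2)) = 1547/2048 ≈ 0.755371.


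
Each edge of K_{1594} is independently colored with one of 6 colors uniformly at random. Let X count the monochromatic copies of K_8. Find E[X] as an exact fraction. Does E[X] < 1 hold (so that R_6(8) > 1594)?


E[X] = C(1594, 8) · 6^{1 − 28} = 1015652773590544255167 · 6^{−27} = 1015652773590544255167/1023490369077469249536.
As a reduced fraction: E[X] = 37616769392242379821/37907050706572935168 ≈ 0.9923423.
Is E[X] < 1? YES.
Since E[X] < 1, there exists a 6-coloring of K_{1594} with no monochromatic K_8; hence R_6(8) > 1594.

E[X] = 37616769392242379821/37907050706572935168 ≈ 0.9923423; E[X] < 1, so R_6(8) > 1594.


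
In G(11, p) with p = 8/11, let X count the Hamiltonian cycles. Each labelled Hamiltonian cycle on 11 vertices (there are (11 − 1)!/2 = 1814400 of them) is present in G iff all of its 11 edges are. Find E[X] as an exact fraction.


K_11 has (11 − 1)!/2 = 1814400 labelled Hamiltonian cycles.
For each such Hamiltonian cycle H, let X_H = 1 if all 11 edges of H are present in G. Then P[X_H = 1] = p^{11} = (8/11)^{11} = 8589934592/285311670611.
By linearity: E[X] = Σ_H E[X_H] = 1814400 · p^{11} = 1814400 · 8589934592/285311670611 = 15585577323724800/285311670611.
Numerically: E[X] ≈ 5.463e+04.

E[X] = 1814400 · (8/11)^{11} = 15585577323724800/285311670611 ≈ 5.463e+04.


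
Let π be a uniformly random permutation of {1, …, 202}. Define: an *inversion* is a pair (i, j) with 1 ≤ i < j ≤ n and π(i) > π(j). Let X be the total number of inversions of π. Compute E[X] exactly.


Write X = Σ X_I over the C(202, 2) = 20301 pairs i < j, with X_I the indicator of one inversion.
There are 20301 indicators.
For each fixed pair i < j, the values π(i) and π(j) are two distinct elements of {1, …, 202} in uniformly random order; by symmetry P[π(i) > π(j)] = 1/2.
By linearity: E[X] = 20301 · (1/2) = C(202, 2) · (1/2) = 20301/2 = 20301/2 ≈ 10150.50000.

E[X] = 20301/2 = 10150.50000.


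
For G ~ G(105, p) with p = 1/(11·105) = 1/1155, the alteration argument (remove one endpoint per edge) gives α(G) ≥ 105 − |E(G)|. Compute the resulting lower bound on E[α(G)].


E[|E(G)|] = C(105, 2)·p = 5460 · (1/1155) = 52/11.
E[α(G)] ≥ n − E[|E(G)|] = 105 − 52/11 = 1103/11.
Numerically: ≈ 100.2727.
(This is only a lower bound; the true E[α(G)] may be larger.)

E[α(G)] ≥ 1103/11 ≈ 100.2727.


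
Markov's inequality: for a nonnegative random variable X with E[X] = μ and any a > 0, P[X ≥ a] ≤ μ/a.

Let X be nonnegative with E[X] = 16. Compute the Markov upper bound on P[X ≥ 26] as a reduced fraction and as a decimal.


μ = E[X] = 16, a = 26.
Markov: P[X ≥ 26] ≤ μ/a = (16)/26 = 8/13.
Numerically: ≈ 0.615.
(Since a = 26 > μ = 16.000, the bound 8/13 is < 1 and informative.)

P[X ≥ 26] ≤ 8/13 ≈ 0.615.


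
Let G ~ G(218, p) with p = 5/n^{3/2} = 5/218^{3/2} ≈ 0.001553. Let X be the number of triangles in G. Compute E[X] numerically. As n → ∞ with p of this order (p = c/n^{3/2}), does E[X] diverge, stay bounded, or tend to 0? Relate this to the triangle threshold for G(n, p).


Number of potential triangles: C(218, 3) = 1703016.
Each occurs with probability p³ ≈ (0.001553)³ ≈ 3.748485e-09.
By linearity: E[X] = C(218, 3)·p³ ≈ 1703016 · 3.748485e-09 ≈ 0.0064.
Since α = 3/2 > 1, p = c/n^{3/2} = o(1/n) is below the triangle threshold p ~ 1/n. Asymptotically E[X] ~ (c³/6)·n^{3(1−α)} = (5³/6)·n^{-1.5} → 0, so by Markov's inequality G has no triangles w.h.p.

E[X] ≈ 0.0064; in regime p = Θ(1/n^{3/2}) E[X] tends to 0 (below the triangle threshold p ~ 1/n).


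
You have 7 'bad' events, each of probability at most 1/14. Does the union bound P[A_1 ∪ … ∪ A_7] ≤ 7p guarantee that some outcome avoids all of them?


Union bound: P[∪_{i=1}^{7} A_i] ≤ Σ_i P[A_i] ≤ 7·p = 7·(1/14) = 1/2.
Numerically: 1/2 ≈ 0.500.
Is 1/2 < 1? YES.
Since P[∪ A_i] ≤ 1/2 < 1, the complement has P[∩ A_i^c] ≥ 1 − 1/2 = 1/2 > 0, so some outcome avoids every A_i.

7·p = 1/2 ≈ 0.500; existence CERTIFIED by the union bound.


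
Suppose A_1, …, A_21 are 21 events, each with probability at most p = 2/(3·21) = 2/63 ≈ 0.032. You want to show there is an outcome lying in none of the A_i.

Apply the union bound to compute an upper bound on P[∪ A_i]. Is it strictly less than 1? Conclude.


Union bound: P[∪_{i=1}^{21} A_i] ≤ Σ_i P[A_i] ≤ 21·p = 21·(2/63) = 2/3.
Numerically: 2/3 ≈ 0.667.
Is 2/3 < 1? YES.
Since P[∪ A_i] ≤ 2/3 < 1, the complement has P[∩ A_i^c] ≥ 1 − 2/3 = 1/3 > 0, so some outcome avoids every A_i.

21·p = 2/3 ≈ 0.667; existence CERTIFIED by the union bound.


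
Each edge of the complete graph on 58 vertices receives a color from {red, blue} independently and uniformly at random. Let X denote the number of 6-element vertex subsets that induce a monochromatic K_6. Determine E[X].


Let X = Σ_S X_S over the C(58, 6) = 40475358 subsets S of size 6, where X_S = 1 if the K_6 on S is monochromatic.
For a fixed S, the K_6 on S has C(6, 2) = 15 edges. P[all 15 edges red] = (1/2)^15, and likewise for blue, so P[monochromatic] = 2·(1/2)^15 = 2^{1 − 15} = 1/16384.
By linearity: E[X] = C(58, 6) · 2^{1 − 15} = 40475358 · 1/16384 = 20237679/8192.
Numerically: E[X] ≈ 2470.4198.

E[X] = C(58,6)·2^(1−C(6,2)) = 20237679/8192 ≈ 2470.4198.


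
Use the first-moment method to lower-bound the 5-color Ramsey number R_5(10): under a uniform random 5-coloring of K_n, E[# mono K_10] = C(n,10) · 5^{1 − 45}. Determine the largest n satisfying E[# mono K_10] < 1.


We need C(n, 10) · 5^{1 − 45} < 1, i.e. C(n, 10) < 5^{45 − 1} = 5684341886080801486968994140625.
Check values of n near the boundary:
  n = 5391: C(5391, 10) = 5666344714787188828795213697883; 5666344714787188828795213697883 < 5684341886080801486968994140625? YES
  n = 5392: C(5392, 10) = 5676873040158402483252283957448; 5676873040158402483252283957448 < 5684341886080801486968994140625? YES
  n = 5393: C(5393, 10) = 5687418968154238267170642278008; 5687418968154238267170642278008 < 5684341886080801486968994140625? NO
  n = 5394: C(5394, 10) = 5697982524930156243149785372878; 5697982524930156243149785372878 < 5684341886080801486968994140625? NO
  n = 5395: C(5395, 10) = 5708563736675616143322765475706; 5708563736675616143322765475706 < 5684341886080801486968994140625? NO
The largest n with C(n, 10) < 5684341886080801486968994140625 is n = 5392 (where E[X] = 5676873040158402483252283957448/5684341886080801486968994140625 ≈ 0.99869). Hence R_5(10) > 5392, i.e. R_5(10) ≥ 5393.

Largest n = 5392; hence R_5(10) > 5392.


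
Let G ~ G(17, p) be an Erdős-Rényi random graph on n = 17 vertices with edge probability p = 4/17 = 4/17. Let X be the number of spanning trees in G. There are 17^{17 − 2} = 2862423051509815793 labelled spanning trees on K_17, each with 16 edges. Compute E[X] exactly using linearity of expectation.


K_17 has 17^{17 − 2} = 2862423051509815793 labelled spanning trees.
For each such spanning tree H, let X_H = 1 if all 16 edges of H are present in G. Then P[X_H = 1] = p^{16} = (4/17)^{16} = 4294967296/48661191875666868481.
By linearity of expectation: E[X] = Σ_H E[X_H] = 2862423051509815793 · p^{16} = 2862423051509815793 · 4294967296/48661191875666868481 = 4294967296/17.
Numerically: E[X] ≈ 2.526e+08.

E[X] = 2862423051509815793 · (4/17)^{16} = 4294967296/17 ≈ 2.526e+08.


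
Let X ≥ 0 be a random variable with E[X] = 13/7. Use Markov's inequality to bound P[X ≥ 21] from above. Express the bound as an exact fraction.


μ = E[X] = 13/7, a = 21.
Markov: P[X ≥ 21] ≤ μ/a = (13/7)/21 = 13/147.
Numerically: ≈ 0.08844.
(Since a = 21 > μ = 1.85714, the bound 13/147 is < 1 and informative.)

P[X ≥ 21] ≤ 13/147 ≈ 0.08844.


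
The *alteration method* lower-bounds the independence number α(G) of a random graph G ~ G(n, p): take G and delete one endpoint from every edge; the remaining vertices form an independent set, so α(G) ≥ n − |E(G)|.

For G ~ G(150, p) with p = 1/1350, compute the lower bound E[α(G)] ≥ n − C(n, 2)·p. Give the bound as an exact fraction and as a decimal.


E[|E(G)|] = C(150, 2)·p = 11175 · (1/1350) = 149/18.
E[α(G)] ≥ n − E[|E(G)|] = 150 − 149/18 = 2551/18.
Numerically: ≈ 141.722222.
(This is only a lower bound; the true E[α(G)] may be larger.)

E[α(G)] ≥ 2551/18 ≈ 141.722222.


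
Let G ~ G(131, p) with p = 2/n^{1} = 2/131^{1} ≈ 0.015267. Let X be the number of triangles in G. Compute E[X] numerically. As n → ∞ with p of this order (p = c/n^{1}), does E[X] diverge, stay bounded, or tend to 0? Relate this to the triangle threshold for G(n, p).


Number of potential triangles: C(131, 3) = 366145.
Each occurs with probability p³ ≈ (0.015267)³ ≈ 3.5585748e-06.
By linearity: E[X] = C(131, 3)·p³ ≈ 366145 · 3.5585748e-06 ≈ 1.30295.
Here α = 1, so p = 2/n is exactly at the triangle threshold p ~ 1/n. Asymptotically E[X] → c³/6 = 2³/6 = 4/3 ≈ 1.33333, a bounded constant. In this regime the triangle count is asymptotically Poisson(c³/6).

E[X] ≈ 1.30295; in regime p = Θ(1/n^{1}) E[X] stays bounded (at the triangle threshold p ~ 1/n).


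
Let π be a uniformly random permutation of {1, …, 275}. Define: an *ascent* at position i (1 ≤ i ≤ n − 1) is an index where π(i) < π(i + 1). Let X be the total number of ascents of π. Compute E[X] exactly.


Write X = Σ X_I over i = 1, …, 274, with X_I the indicator of one ascent.
There are 274 indicators.
For each fixed i, the pair (π(i), π(i+1)) is a uniformly random ordered pair of distinct values from {1, …, 275}; by symmetry P[π(i) < π(i+1)] = 1/2.
By linearity: E[X] = 274 · (1/2) = (275 − 1) · (1/2) = 137 ≈ 137.000.

E[X] = 137 = 137.000.


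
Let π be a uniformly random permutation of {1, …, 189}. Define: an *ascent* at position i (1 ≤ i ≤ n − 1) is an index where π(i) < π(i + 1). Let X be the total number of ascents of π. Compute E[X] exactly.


Write X = Σ X_I over i = 1, …, 188, with X_I the indicator of one ascent.
There are 188 indicators.
For each fixed i, the pair (π(i), π(i+1)) is a uniformly random ordered pair of distinct values from {1, …, 189}; by symmetry P[π(i) < π(i+1)] = 1/2.
By linearity: E[X] = 188 · (1/2) = (189 − 1) · (1/2) = 94 ≈ 94.0000.

E[X] = 94 = 94.0000.


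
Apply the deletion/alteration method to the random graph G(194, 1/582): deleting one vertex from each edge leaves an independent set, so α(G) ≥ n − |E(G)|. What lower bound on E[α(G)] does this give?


E[|E(G)|] = C(194, 2)·p = 18721 · (1/582) = 193/6.
E[α(G)] ≥ n − E[|E(G)|] = 194 − 193/6 = 971/6.
Numerically: ≈ 161.8333.
(This is only a lower bound; the true E[α(G)] may be larger.)

E[α(G)] ≥ 971/6 ≈ 161.8333.


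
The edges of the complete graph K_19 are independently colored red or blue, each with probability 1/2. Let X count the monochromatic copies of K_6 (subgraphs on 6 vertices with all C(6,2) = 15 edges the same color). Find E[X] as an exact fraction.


Let X = Σ_S X_S over the C(19, 6) = 27132 subsets S of size 6, where X_S = 1 if the K_6 on S is monochromatic.
For a fixed S, the K_6 on S has C(6, 2) = 15 edges. P[all 15 edges red] = (1/2)^15, and likewise for blue, so P[monochromatic] = 2·(1/2)^15 = 2^{1 − 15} = 1/16384.
Summing: E[X] = C(19, 6) · 2^{1 − 15} = 27132 · 1/16384 = 6783/4096.
Numerically: E[X] ≈ 1.6560.

E[X] = C(19,6)·2^(1−C(6,2)) = 6783/4096 ≈ 1.6560.


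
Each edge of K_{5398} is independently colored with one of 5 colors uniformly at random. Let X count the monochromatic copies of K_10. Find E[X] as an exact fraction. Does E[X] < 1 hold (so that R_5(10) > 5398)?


E[X] = C(5398, 10) · 5^{1 − 45} = 5740413564134635387185954535766 · 5^{−44} = 5740413564134635387185954535766/5684341886080801486968994140625.
As a reduced fraction: E[X] = 5740413564134635387185954535766/5684341886080801486968994140625 ≈ 1.009864.
Is E[X] < 1? NO.
Since E[X] ≥ 1, the first-moment bound is inconclusive at n = 5398; it does NOT by itself certify R_5(10) > 5398.

E[X] = 5740413564134635387185954535766/5684341886080801486968994140625 ≈ 1.009864; E[X] ≥ 1; first-moment method inconclusive here.


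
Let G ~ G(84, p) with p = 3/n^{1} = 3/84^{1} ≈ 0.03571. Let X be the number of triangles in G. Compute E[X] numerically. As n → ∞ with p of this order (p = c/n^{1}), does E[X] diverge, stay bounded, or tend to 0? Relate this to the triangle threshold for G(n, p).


Number of potential triangles: C(84, 3) = 95284.
Each occurs with probability p³ ≈ (0.03571)³ ≈ 4.555394e-05.
By linearity: E[X] = C(84, 3)·p³ ≈ 95284 · 4.555394e-05 ≈ 4.3406.
Here α = 1, so p = 3/n is exactly at the triangle threshold p ~ 1/n. Asymptotically E[X] → c³/6 = 3³/6 = 9/2 ≈ 4.5000, a bounded constant. In this regime the triangle count is asymptotically Poisson(c³/6).

E[X] ≈ 4.3406; in regime p = Θ(1/n^{1}) E[X] stays bounded (at the triangle threshold p ~ 1/n).
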